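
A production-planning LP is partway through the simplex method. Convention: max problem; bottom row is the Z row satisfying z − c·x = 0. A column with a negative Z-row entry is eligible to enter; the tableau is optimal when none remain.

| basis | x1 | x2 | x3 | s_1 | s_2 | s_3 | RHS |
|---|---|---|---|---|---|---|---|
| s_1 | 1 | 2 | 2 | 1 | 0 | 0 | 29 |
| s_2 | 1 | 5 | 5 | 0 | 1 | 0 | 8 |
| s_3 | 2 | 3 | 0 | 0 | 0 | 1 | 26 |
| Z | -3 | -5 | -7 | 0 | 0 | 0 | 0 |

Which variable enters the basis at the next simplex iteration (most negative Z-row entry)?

Negative Z-row entries: x1: -3, x2: -5, x3: -7.
The most negative is -7 in column x3, so x3 enters.

x3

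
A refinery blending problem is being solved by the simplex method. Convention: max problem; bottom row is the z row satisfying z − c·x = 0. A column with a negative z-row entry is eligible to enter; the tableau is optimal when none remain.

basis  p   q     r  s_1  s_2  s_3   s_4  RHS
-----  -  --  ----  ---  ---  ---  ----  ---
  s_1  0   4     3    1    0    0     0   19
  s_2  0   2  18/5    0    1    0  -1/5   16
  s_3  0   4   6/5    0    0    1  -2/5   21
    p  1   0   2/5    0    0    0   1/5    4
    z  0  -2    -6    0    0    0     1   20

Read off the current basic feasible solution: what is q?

0

q is not in the basis, so in the current basic feasible solution q = 0.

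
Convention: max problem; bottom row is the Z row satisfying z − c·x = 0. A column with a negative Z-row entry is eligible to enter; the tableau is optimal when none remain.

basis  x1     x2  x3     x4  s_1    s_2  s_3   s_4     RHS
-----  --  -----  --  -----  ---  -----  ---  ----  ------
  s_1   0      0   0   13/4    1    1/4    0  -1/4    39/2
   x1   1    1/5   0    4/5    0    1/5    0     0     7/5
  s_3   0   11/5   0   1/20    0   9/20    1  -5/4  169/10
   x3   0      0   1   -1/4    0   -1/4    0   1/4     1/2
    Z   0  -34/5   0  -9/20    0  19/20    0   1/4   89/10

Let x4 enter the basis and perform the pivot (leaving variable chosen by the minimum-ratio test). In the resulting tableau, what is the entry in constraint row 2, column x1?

Ratio test on column x4 — row 1: (39/2)/(13/4) = 6; row 2: (7/5)/(4/5) = 7/4; row 3: (169/10)/(1/20) = 338; row 4: entry -1/4 ≤ 0. Minimum is 7/4 at row 2 (x1 leaves); pivot element 4/5.
Divide row 2 by 4/5; eliminate column x4 from the other rows.
In the new row 2, the x1 entry is the old entry divided by the pivot: 1/(4/5) = 5/4.

5/4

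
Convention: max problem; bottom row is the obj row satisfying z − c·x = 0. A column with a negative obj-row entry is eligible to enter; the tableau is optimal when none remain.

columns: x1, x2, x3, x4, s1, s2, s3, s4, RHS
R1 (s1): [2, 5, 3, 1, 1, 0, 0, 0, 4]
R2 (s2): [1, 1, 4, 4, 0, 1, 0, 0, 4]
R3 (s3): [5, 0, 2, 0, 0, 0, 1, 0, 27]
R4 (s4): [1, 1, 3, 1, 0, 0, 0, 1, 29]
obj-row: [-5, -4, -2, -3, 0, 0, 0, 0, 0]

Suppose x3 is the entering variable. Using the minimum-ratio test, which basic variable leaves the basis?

Column x3 entries and ratios — s1: 4/3 = 4/3; s2: 4/4 = 1; s3: 27/2 = 27/2; s4: 29/3 = 29/3.
Smallest ratio is 1 in the row of s2, so s2 leaves.

s2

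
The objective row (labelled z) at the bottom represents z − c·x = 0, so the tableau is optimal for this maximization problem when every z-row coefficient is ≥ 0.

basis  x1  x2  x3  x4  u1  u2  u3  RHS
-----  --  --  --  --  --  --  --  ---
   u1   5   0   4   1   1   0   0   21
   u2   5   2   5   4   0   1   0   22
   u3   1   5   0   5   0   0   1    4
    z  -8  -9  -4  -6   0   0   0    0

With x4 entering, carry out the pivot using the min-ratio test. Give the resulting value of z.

Ratio test on column x4 — row 1: 21/1 = 21; row 2: 22/4 = 11/2; row 3: 4/5 = 4/5. Minimum is 4/5 at row 3 (u3 leaves); pivot element 5.
Pivot on row 3; the z-row RHS becomes 0 − (-6)·(4/5) = 24/5.

24/5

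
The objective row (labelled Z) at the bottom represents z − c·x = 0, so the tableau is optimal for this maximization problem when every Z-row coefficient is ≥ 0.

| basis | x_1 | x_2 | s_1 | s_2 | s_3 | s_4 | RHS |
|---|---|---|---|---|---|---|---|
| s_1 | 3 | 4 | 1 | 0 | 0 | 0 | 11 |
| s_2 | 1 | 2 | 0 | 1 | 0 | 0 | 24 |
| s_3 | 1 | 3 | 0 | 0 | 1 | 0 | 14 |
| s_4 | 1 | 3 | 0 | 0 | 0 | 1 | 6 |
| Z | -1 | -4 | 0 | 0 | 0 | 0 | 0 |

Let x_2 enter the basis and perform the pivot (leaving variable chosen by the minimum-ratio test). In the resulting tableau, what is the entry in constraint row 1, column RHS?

Ratio test on column x_2 — row 1: 11/4 = 11/4; row 2: 24/2 = 12; row 3: 14/3 = 14/3; row 4: 6/3 = 2. Minimum is 2 at row 4 (s_4 leaves); pivot element 3.
Divide row 4 by 3; eliminate column x_2 from the other rows.
Row 1 update in column RHS: 11 − 4·2 = 3.

3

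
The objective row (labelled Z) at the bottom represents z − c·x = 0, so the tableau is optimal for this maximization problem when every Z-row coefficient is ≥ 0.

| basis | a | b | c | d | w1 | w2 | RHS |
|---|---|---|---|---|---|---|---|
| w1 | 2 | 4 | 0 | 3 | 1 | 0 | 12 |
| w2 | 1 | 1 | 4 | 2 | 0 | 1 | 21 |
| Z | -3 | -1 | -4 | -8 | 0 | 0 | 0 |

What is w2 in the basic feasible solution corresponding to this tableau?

21

w2 is basic (row 2); its value is the RHS of that row, 21.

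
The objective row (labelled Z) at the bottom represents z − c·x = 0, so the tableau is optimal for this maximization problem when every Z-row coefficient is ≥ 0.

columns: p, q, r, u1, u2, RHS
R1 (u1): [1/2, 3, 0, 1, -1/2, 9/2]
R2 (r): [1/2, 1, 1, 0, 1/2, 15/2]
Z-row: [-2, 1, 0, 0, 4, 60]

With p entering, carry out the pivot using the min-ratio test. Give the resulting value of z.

78

Ratio test on column p — row 1: (9/2)/(1/2) = 9; row 2: (15/2)/(1/2) = 15. Minimum is 9 at row 1 (u1 leaves); pivot element 1/2.
Pivot on row 1; the Z-row RHS becomes 60 − (-2)·9 = 78.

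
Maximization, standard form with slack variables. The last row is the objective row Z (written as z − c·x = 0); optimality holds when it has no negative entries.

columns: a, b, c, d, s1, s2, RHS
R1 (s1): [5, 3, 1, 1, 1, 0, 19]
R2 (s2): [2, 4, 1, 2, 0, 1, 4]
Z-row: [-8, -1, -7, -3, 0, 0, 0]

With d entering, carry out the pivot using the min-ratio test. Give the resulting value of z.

Ratio test on column d — row 1: 19/1 = 19; row 2: 4/2 = 2. Minimum is 2 at row 2 (s2 leaves); pivot element 2.
Pivot on row 2; the Z-row RHS becomes 0 − (-3)·2 = 6.

6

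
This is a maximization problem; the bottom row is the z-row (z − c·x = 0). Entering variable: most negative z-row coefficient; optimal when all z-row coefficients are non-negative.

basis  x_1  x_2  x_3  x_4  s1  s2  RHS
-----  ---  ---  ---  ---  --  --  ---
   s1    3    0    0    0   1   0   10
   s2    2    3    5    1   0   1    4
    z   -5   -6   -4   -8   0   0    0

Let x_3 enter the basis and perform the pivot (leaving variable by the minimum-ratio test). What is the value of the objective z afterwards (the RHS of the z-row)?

Ratio test on column x_3 — row 1: entry 0 ≤ 0; row 2: 4/5 = 4/5. Minimum is 4/5 at row 2 (s2 leaves); pivot element 5.
Pivot on row 2; the z-row RHS becomes 0 − (-4)·(4/5) = 16/5.

16/5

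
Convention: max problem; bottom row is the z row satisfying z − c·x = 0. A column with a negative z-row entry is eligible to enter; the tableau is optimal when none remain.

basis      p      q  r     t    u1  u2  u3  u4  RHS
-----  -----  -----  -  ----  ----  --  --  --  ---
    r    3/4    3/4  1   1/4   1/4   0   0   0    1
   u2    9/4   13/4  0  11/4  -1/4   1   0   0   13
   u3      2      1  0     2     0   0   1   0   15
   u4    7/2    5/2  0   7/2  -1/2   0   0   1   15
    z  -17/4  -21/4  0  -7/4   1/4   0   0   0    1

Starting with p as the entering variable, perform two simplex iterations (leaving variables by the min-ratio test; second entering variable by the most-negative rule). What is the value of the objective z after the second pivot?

8

Ratio test on column p — row 1: 1/(3/4) = 4/3; row 2: 13/(9/4) = 52/9; row 3: 15/2 = 15/2; row 4: 15/(7/2) = 30/7. Minimum is 4/3 at row 1 (r leaves); pivot element 3/4.
Pivot on row 1; the z-row RHS becomes 1 − (-17/4)·(4/3) = 20/3.
Next entering variable (most negative z-row entry -1): q.
Ratio test on column q — row 1: (4/3)/1 = 4/3; row 2: 10/1 = 10; row 3: entry -1 ≤ 0; row 4: entry -1 ≤ 0. Minimum is 4/3 at row 1 (p leaves); pivot element 1.
After the second pivot the z-row RHS is 20/3 − (-1)·(4/3) = 8.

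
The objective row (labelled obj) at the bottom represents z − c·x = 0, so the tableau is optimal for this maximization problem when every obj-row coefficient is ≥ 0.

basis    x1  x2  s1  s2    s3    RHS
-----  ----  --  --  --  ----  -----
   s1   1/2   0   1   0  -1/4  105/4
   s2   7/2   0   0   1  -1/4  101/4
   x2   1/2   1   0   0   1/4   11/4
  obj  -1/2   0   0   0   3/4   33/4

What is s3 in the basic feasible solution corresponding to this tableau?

0

s3 is not in the basis, so in the current basic feasible solution s3 = 0.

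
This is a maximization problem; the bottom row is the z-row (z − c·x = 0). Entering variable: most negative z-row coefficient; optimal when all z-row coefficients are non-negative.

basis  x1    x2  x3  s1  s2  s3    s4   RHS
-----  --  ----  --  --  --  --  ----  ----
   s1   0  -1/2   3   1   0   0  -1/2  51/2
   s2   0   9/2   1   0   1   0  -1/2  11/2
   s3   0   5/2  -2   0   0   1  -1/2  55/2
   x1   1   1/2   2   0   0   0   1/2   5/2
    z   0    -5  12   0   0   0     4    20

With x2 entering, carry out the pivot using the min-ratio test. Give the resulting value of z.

235/9

Ratio test on column x2 — row 1: entry -1/2 ≤ 0; row 2: (11/2)/(9/2) = 11/9; row 3: (55/2)/(5/2) = 11; row 4: (5/2)/(1/2) = 5. Minimum is 11/9 at row 2 (s2 leaves); pivot element 9/2.
Pivot on row 2; the z-row RHS becomes 20 − (-5)·(11/9) = 235/9.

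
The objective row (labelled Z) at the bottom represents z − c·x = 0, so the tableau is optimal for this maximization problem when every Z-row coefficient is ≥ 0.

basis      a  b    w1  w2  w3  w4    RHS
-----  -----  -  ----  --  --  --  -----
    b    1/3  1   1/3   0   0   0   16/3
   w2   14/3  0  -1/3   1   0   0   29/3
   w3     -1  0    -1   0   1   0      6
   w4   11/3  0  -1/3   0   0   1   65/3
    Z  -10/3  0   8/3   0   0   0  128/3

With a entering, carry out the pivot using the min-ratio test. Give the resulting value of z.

Ratio test on column a — row 1: (16/3)/(1/3) = 16; row 2: (29/3)/(14/3) = 29/14; row 3: entry -1 ≤ 0; row 4: (65/3)/(11/3) = 65/11. Minimum is 29/14 at row 2 (w2 leaves); pivot element 14/3.
Pivot on row 2; the Z-row RHS becomes 128/3 − (-10/3)·(29/14) = 347/7.

347/7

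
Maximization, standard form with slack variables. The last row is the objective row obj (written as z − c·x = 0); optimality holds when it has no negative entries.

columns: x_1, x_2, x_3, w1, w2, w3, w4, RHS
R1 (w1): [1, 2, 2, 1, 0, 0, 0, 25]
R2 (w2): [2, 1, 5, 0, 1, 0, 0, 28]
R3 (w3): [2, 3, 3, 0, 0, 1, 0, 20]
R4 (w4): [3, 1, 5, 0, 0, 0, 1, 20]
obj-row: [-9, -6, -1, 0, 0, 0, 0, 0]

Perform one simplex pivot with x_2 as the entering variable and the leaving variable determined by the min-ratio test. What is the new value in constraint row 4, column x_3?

4

Ratio test on column x_2 — row 1: 25/2 = 25/2; row 2: 28/1 = 28; row 3: 20/3 = 20/3; row 4: 20/1 = 20. Minimum is 20/3 at row 3 (w3 leaves); pivot element 3.
Divide row 3 by 3; eliminate column x_2 from the other rows.
Row 4 update in column x_3: 5 − 1·1 = 4.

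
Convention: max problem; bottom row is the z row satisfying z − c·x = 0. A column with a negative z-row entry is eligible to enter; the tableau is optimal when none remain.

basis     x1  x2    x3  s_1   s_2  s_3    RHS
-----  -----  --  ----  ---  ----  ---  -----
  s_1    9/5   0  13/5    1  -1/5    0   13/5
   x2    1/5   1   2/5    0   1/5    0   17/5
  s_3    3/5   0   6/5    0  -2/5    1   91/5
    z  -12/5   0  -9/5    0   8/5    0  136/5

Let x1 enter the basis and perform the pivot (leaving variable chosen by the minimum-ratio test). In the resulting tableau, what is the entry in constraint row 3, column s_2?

Ratio test on column x1 — row 1: (13/5)/(9/5) = 13/9; row 2: (17/5)/(1/5) = 17; row 3: (91/5)/(3/5) = 91/3. Minimum is 13/9 at row 1 (s_1 leaves); pivot element 9/5.
Divide row 1 by 9/5; eliminate column x1 from the other rows.
Row 3 update in column s_2: -2/5 − (3/5)·(-1/9) = -1/3.

-1/3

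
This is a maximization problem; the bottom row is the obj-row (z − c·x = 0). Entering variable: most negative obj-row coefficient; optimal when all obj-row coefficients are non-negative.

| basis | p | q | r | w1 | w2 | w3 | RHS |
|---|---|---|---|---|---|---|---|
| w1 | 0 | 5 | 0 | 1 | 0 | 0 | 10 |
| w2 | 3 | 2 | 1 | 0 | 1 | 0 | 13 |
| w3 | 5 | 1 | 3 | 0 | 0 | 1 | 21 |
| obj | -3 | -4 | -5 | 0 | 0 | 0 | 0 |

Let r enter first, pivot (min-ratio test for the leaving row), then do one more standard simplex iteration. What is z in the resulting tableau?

119/3

Ratio test on column r — row 1: entry 0 ≤ 0; row 2: 13/1 = 13; row 3: 21/3 = 7. Minimum is 7 at row 3 (w3 leaves); pivot element 3.
Pivot on row 3; the obj-row RHS becomes 0 − (-5)·7 = 35.
Next entering variable (most negative obj-row entry -7/3): q.
Ratio test on column q — row 1: 10/5 = 2; row 2: 6/(5/3) = 18/5; row 3: 7/(1/3) = 21. Minimum is 2 at row 1 (w1 leaves); pivot element 5.
After the second pivot the obj-row RHS is 35 − (-7/3)·2 = 119/3.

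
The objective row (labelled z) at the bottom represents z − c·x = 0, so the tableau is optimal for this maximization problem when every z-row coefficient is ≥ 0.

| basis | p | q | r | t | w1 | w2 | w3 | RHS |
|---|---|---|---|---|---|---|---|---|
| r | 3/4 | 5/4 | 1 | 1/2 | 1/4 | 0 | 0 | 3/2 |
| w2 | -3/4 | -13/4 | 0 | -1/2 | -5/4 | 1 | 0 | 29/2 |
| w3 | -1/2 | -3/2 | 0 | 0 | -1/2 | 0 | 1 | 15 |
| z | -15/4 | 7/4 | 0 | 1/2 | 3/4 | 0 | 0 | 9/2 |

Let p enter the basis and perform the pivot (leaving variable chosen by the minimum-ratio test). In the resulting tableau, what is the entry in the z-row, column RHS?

12

Ratio test on column p — row 1: (3/2)/(3/4) = 2; row 2: entry -3/4 ≤ 0; row 3: entry -1/2 ≤ 0. Minimum is 2 at row 1 (r leaves); pivot element 3/4.
Divide row 1 by 3/4; eliminate column p from the other rows.
z-row update in column RHS: 9/2 − (-15/4)·2 = 12.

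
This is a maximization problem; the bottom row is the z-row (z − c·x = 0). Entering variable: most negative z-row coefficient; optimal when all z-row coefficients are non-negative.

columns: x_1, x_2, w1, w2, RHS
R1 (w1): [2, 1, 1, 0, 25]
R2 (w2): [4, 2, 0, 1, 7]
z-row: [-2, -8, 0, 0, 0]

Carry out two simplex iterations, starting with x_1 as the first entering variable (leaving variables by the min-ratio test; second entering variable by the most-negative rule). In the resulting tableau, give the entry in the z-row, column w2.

Ratio test on column x_1 — row 1: 25/2 = 25/2; row 2: 7/4 = 7/4. Minimum is 7/4 at row 2 (w2 leaves); pivot element 4.
Divide row 2 by 4; eliminate column x_1 from the other rows.
Second iteration: most negative z-row entry is -7 in column x_2, so x_2 enters.
Ratio test on column x_2 — row 1: entry 0 ≤ 0; row 2: (7/4)/(1/2) = 7/2. Minimum is 7/2 at row 2 (x_1 leaves); pivot element 1/2.
Divide row 2 by 1/2; eliminate column x_2 from the other rows.
After both pivots, the entry at the z-row, column w2 is 4.

4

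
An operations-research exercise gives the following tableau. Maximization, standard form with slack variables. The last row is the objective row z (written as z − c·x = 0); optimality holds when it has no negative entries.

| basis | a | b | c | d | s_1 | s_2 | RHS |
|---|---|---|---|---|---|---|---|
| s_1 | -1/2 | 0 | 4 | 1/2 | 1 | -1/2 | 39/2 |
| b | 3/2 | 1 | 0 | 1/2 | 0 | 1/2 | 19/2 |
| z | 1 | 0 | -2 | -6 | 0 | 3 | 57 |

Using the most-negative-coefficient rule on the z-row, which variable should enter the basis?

Negative z-row entries: c: -2, d: -6.
The most negative is -6 in column d, so d enters.

d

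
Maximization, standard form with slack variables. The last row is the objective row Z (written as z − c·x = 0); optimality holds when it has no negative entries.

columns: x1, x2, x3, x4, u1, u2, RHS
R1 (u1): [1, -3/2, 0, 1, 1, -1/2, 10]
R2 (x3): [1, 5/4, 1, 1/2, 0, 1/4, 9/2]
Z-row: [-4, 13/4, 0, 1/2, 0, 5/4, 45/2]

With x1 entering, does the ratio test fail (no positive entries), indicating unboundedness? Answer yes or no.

Column x1 has positive entries in row(s) 1, 2, so the ratio test bounds it — not unbounded.

no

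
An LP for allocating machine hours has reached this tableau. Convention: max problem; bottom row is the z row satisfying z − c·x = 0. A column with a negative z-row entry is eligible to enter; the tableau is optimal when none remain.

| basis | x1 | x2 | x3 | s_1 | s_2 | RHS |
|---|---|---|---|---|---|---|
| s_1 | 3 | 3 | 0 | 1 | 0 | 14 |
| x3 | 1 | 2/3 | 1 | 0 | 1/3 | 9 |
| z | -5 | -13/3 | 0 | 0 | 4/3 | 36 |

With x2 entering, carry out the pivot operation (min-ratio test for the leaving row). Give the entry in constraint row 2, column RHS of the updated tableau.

Ratio test on column x2 — row 1: 14/3 = 14/3; row 2: 9/(2/3) = 27/2. Minimum is 14/3 at row 1 (s_1 leaves); pivot element 3.
Divide row 1 by 3; eliminate column x2 from the other rows.
Row 2 update in column RHS: 9 − (2/3)·(14/3) = 53/9.

53/9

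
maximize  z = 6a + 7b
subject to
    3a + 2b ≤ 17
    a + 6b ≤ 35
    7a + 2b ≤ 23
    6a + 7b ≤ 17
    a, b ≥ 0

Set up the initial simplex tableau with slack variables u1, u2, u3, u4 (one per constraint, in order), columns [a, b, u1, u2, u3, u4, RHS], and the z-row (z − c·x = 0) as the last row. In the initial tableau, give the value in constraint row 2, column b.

Constraint 2 has coefficient 6 on b.

6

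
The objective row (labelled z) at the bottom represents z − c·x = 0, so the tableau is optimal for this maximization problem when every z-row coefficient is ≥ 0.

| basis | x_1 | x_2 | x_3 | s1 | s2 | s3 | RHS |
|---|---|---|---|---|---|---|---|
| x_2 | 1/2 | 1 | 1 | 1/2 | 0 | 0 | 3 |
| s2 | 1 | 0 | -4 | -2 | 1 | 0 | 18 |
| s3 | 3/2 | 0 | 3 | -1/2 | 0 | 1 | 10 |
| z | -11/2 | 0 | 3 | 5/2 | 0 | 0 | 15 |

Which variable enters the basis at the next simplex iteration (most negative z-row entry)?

x_1

Negative z-row entries: x_1: -11/2.
The most negative is -11/2 in column x_1, so x_1 enters.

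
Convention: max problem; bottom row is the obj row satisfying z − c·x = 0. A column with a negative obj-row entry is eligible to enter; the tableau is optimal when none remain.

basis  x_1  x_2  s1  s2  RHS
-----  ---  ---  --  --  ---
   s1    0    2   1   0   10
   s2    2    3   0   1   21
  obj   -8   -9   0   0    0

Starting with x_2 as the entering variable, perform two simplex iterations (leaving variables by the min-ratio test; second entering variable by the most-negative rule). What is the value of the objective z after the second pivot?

Ratio test on column x_2 — row 1: 10/2 = 5; row 2: 21/3 = 7. Minimum is 5 at row 1 (s1 leaves); pivot element 2.
Pivot on row 1; the obj-row RHS becomes 0 − (-9)·5 = 45.
Next entering variable (most negative obj-row entry -8): x_1.
Ratio test on column x_1 — row 1: entry 0 ≤ 0; row 2: 6/2 = 3. Minimum is 3 at row 2 (s2 leaves); pivot element 2.
After the second pivot the obj-row RHS is 45 − (-8)·3 = 69.

69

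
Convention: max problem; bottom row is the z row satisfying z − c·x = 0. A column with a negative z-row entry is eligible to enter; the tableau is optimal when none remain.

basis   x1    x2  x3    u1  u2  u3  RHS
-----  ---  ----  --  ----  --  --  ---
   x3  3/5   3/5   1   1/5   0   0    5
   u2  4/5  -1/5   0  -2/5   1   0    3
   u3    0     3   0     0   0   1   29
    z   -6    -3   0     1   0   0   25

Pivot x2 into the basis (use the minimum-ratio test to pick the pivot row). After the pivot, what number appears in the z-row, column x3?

Ratio test on column x2 — row 1: 5/(3/5) = 25/3; row 2: entry -1/5 ≤ 0; row 3: 29/3 = 29/3. Minimum is 25/3 at row 1 (x3 leaves); pivot element 3/5.
Divide row 1 by 3/5; eliminate column x2 from the other rows.
z-row update in column x3: 0 − (-3)·(5/3) = 5.

5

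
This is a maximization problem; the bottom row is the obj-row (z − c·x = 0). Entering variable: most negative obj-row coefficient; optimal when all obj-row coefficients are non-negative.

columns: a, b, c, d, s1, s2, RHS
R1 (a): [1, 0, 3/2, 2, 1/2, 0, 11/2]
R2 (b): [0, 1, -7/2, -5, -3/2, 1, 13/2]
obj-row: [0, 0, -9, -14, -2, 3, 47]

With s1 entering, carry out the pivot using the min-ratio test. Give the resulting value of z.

69

Ratio test on column s1 — row 1: (11/2)/(1/2) = 11; row 2: entry -3/2 ≤ 0. Minimum is 11 at row 1 (a leaves); pivot element 1/2.
Pivot on row 1; the obj-row RHS becomes 47 − (-2)·11 = 69.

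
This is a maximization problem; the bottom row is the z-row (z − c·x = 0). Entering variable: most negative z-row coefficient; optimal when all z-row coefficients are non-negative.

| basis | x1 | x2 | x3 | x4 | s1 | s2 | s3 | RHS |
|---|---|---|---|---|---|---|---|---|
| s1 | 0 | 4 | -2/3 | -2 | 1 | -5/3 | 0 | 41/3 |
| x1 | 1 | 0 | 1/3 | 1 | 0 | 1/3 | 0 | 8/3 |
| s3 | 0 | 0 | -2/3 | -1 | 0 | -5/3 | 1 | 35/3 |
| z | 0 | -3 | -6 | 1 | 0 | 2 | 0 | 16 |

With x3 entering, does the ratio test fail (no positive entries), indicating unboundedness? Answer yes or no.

Column x3 has positive entries in row(s) 2, so the ratio test bounds it — not unbounded.

no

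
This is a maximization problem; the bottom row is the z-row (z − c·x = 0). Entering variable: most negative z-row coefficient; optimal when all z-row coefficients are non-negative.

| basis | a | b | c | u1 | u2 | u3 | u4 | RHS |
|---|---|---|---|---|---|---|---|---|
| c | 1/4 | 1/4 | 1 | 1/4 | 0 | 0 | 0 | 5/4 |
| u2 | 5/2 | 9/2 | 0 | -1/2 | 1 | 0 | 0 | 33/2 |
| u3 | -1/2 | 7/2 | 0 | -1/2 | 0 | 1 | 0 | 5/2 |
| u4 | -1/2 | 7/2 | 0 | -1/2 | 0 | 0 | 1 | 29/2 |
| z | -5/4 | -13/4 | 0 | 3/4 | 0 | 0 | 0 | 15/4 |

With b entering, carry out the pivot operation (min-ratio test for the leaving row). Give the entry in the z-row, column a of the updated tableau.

-12/7

Ratio test on column b — row 1: (5/4)/(1/4) = 5; row 2: (33/2)/(9/2) = 11/3; row 3: (5/2)/(7/2) = 5/7; row 4: (29/2)/(7/2) = 29/7. Minimum is 5/7 at row 3 (u3 leaves); pivot element 7/2.
Divide row 3 by 7/2; eliminate column b from the other rows.
z-row update in column a: -5/4 − (-13/4)·(-1/7) = -12/7.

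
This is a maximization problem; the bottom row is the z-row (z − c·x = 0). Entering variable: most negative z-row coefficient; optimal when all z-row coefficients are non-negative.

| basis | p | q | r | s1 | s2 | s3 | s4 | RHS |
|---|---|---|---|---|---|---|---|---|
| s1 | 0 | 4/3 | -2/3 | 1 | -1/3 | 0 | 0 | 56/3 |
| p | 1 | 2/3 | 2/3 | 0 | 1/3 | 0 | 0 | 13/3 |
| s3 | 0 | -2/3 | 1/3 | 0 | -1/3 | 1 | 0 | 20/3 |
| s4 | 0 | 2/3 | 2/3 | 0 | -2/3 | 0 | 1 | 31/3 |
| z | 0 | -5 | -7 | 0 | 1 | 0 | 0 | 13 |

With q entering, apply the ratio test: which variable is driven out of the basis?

p

Column q entries and ratios — s1: (56/3)/(4/3) = 14; p: (13/3)/(2/3) = 13/2; s3: -2/3 ≤ 0, skip; s4: (31/3)/(2/3) = 31/2.
Smallest ratio is 13/2 in the row of p, so p leaves.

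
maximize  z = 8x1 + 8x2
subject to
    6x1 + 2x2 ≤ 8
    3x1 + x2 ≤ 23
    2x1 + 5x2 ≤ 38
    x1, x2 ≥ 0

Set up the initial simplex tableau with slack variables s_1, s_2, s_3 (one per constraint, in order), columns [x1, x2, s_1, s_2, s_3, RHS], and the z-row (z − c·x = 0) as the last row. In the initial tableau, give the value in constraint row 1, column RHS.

8

The RHS of constraint 1 is b_1 = 8.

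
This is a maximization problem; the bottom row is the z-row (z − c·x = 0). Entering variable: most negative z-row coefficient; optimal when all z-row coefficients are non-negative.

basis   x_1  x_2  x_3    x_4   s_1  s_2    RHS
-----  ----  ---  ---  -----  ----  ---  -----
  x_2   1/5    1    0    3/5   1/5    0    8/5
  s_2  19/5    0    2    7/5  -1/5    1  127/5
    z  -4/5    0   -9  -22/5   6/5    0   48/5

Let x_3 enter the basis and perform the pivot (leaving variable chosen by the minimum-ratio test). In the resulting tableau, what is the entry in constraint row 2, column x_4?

7/10

Ratio test on column x_3 — row 1: entry 0 ≤ 0; row 2: (127/5)/2 = 127/10. Minimum is 127/10 at row 2 (s_2 leaves); pivot element 2.
Divide row 2 by 2; eliminate column x_3 from the other rows.
In the new row 2, the x_4 entry is the old entry divided by the pivot: (7/5)/2 = 7/10.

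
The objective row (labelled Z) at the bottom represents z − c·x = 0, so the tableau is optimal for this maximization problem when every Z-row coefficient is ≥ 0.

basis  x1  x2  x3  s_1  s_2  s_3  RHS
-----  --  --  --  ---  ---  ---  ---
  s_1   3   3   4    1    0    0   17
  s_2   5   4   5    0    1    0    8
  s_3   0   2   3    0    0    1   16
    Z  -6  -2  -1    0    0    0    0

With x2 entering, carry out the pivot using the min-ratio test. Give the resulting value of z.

Ratio test on column x2 — row 1: 17/3 = 17/3; row 2: 8/4 = 2; row 3: 16/2 = 8. Minimum is 2 at row 2 (s_2 leaves); pivot element 4.
Pivot on row 2; the Z-row RHS becomes 0 − (-2)·2 = 4.

4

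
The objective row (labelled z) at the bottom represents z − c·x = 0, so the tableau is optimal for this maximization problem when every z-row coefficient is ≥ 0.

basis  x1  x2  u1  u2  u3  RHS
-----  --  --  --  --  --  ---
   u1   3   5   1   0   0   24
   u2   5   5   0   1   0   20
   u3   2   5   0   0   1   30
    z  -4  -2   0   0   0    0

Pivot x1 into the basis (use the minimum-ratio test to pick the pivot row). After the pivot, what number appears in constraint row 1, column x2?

Ratio test on column x1 — row 1: 24/3 = 8; row 2: 20/5 = 4; row 3: 30/2 = 15. Minimum is 4 at row 2 (u2 leaves); pivot element 5.
Divide row 2 by 5; eliminate column x1 from the other rows.
Row 1 update in column x2: 5 − 3·1 = 2.

2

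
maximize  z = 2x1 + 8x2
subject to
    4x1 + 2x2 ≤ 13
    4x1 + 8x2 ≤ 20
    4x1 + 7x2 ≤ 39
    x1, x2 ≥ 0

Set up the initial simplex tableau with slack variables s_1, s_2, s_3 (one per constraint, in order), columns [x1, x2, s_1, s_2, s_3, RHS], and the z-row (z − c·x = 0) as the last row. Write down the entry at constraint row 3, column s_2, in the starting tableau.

0

Slack s_2 belongs to constraint 2; its column is the unit vector e_2, so the entry in row 3 is 0.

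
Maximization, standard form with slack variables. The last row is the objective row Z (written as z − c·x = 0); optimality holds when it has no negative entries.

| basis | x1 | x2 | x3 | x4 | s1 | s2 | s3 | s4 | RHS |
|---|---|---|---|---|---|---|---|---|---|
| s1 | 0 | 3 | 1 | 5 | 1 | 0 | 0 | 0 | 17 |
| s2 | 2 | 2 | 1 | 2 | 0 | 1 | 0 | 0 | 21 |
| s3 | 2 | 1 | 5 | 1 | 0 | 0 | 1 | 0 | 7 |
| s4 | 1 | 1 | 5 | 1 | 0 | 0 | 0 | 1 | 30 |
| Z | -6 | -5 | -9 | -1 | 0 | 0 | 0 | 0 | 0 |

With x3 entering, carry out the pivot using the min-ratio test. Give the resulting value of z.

63/5

Ratio test on column x3 — row 1: 17/1 = 17; row 2: 21/1 = 21; row 3: 7/5 = 7/5; row 4: 30/5 = 6. Minimum is 7/5 at row 3 (s3 leaves); pivot element 5.
Pivot on row 3; the Z-row RHS becomes 0 − (-9)·(7/5) = 63/5.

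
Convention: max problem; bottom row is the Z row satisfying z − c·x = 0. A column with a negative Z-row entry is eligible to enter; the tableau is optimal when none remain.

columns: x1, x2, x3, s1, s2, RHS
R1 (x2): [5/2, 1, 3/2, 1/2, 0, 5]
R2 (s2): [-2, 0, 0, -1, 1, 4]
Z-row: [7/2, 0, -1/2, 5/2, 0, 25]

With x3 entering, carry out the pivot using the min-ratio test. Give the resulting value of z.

Ratio test on column x3 — row 1: 5/(3/2) = 10/3; row 2: entry 0 ≤ 0. Minimum is 10/3 at row 1 (x2 leaves); pivot element 3/2.
Pivot on row 1; the Z-row RHS becomes 25 − (-1/2)·(10/3) = 80/3.

80/3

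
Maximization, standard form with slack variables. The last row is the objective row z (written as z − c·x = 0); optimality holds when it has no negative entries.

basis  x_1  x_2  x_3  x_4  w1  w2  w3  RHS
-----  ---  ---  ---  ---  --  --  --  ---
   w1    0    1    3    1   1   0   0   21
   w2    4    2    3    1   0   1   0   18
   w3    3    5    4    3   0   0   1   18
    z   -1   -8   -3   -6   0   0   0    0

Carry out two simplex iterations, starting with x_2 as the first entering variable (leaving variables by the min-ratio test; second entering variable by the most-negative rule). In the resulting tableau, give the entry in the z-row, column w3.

2

Ratio test on column x_2 — row 1: 21/1 = 21; row 2: 18/2 = 9; row 3: 18/5 = 18/5. Minimum is 18/5 at row 3 (w3 leaves); pivot element 5.
Divide row 3 by 5; eliminate column x_2 from the other rows.
Second iteration: most negative z-row entry is -6/5 in column x_4, so x_4 enters.
Ratio test on column x_4 — row 1: (87/5)/(2/5) = 87/2; row 2: entry -1/5 ≤ 0; row 3: (18/5)/(3/5) = 6. Minimum is 6 at row 3 (x_2 leaves); pivot element 3/5.
Divide row 3 by 3/5; eliminate column x_4 from the other rows.
After both pivots, the entry at the z-row, column w3 is 2.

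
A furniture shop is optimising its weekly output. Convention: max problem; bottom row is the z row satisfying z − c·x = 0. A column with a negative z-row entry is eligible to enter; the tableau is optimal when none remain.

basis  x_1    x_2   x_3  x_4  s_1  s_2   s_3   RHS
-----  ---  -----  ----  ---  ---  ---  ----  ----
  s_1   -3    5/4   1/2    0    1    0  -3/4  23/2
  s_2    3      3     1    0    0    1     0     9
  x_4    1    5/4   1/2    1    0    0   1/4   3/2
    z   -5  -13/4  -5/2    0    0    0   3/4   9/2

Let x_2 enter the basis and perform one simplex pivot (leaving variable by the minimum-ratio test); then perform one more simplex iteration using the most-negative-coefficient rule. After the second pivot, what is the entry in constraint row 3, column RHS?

Ratio test on column x_2 — row 1: (23/2)/(5/4) = 46/5; row 2: 9/3 = 3; row 3: (3/2)/(5/4) = 6/5. Minimum is 6/5 at row 3 (x_4 leaves); pivot element 5/4.
Divide row 3 by 5/4; eliminate column x_2 from the other rows.
Second iteration: most negative z-row entry is -12/5 in column x_1, so x_1 enters.
Ratio test on column x_1 — row 1: entry -4 ≤ 0; row 2: (27/5)/(3/5) = 9; row 3: (6/5)/(4/5) = 3/2. Minimum is 3/2 at row 3 (x_2 leaves); pivot element 4/5.
Divide row 3 by 4/5; eliminate column x_1 from the other rows.
After both pivots, the entry at constraint row 3, column RHS is 3/2.

3/2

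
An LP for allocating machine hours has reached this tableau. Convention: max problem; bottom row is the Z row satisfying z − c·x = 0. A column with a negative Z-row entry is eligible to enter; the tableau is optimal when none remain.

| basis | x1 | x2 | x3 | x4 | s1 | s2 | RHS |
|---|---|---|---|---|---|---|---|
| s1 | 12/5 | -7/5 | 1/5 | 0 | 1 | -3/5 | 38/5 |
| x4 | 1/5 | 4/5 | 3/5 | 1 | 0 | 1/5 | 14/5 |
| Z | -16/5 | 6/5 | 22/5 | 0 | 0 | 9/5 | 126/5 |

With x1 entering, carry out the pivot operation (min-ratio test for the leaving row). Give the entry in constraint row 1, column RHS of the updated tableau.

Ratio test on column x1 — row 1: (38/5)/(12/5) = 19/6; row 2: (14/5)/(1/5) = 14. Minimum is 19/6 at row 1 (s1 leaves); pivot element 12/5.
Divide row 1 by 12/5; eliminate column x1 from the other rows.
In the new row 1, the RHS entry is the old entry divided by the pivot: (38/5)/(12/5) = 19/6.

19/6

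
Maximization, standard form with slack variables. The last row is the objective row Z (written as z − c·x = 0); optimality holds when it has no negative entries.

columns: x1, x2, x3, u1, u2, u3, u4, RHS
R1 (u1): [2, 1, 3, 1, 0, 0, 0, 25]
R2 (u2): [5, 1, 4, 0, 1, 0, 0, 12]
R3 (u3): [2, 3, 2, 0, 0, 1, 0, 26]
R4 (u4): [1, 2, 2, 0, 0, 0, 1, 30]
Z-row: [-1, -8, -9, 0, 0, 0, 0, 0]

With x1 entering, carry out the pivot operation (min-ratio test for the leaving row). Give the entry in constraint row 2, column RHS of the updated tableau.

Ratio test on column x1 — row 1: 25/2 = 25/2; row 2: 12/5 = 12/5; row 3: 26/2 = 13; row 4: 30/1 = 30. Minimum is 12/5 at row 2 (u2 leaves); pivot element 5.
Divide row 2 by 5; eliminate column x1 from the other rows.
In the new row 2, the RHS entry is the old entry divided by the pivot: 12/5 = 12/5.

12/5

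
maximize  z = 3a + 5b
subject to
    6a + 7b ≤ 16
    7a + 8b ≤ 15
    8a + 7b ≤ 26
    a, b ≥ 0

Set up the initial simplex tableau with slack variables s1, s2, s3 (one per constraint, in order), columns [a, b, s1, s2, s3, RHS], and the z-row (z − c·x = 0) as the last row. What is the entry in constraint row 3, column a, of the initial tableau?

8

Constraint 3 has coefficient 8 on a.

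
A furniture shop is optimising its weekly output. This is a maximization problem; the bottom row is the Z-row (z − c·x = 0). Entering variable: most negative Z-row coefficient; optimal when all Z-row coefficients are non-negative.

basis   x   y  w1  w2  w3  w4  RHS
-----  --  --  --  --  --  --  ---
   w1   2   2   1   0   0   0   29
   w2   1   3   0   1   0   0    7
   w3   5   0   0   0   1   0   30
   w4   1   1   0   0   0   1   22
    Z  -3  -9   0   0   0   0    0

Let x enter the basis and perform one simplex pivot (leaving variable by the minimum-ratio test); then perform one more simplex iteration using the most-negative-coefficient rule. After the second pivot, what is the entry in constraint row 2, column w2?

1/3

Ratio test on column x — row 1: 29/2 = 29/2; row 2: 7/1 = 7; row 3: 30/5 = 6; row 4: 22/1 = 22. Minimum is 6 at row 3 (w3 leaves); pivot element 5.
Divide row 3 by 5; eliminate column x from the other rows.
Second iteration: most negative Z-row entry is -9 in column y, so y enters.
Ratio test on column y — row 1: 17/2 = 17/2; row 2: 1/3 = 1/3; row 3: entry 0 ≤ 0; row 4: 16/1 = 16. Minimum is 1/3 at row 2 (w2 leaves); pivot element 3.
Divide row 2 by 3; eliminate column y from the other rows.
After both pivots, the entry at constraint row 2, column w2 is 1/3.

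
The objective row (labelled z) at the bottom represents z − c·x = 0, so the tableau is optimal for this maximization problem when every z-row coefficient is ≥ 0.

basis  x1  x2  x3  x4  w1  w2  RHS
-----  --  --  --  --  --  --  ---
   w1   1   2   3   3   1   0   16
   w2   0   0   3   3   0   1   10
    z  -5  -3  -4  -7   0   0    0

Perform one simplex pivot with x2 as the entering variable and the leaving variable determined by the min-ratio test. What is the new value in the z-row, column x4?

-5/2

Ratio test on column x2 — row 1: 16/2 = 8; row 2: entry 0 ≤ 0. Minimum is 8 at row 1 (w1 leaves); pivot element 2.
Divide row 1 by 2; eliminate column x2 from the other rows.
z-row update in column x4: -7 − (-3)·(3/2) = -5/2.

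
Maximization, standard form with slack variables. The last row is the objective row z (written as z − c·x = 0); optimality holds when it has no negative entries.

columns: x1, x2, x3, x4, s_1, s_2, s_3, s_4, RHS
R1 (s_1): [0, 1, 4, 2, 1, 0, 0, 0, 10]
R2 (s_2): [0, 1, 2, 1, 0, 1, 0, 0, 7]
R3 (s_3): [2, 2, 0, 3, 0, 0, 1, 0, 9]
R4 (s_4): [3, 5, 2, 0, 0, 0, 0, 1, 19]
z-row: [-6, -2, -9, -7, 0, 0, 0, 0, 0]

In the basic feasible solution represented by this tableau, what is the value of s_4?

19

s_4 is basic (row 4); its value is the RHS of that row, 19.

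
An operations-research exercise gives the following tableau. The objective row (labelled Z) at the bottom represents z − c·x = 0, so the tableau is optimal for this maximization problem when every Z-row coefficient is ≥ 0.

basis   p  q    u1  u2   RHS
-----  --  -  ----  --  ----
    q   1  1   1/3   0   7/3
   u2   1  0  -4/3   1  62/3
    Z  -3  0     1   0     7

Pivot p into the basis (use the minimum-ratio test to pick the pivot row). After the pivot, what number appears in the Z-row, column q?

3

Ratio test on column p — row 1: (7/3)/1 = 7/3; row 2: (62/3)/1 = 62/3. Minimum is 7/3 at row 1 (q leaves); pivot element 1.
Divide row 1 by 1; eliminate column p from the other rows.
Z-row update in column q: 0 − (-3)·1 = 3.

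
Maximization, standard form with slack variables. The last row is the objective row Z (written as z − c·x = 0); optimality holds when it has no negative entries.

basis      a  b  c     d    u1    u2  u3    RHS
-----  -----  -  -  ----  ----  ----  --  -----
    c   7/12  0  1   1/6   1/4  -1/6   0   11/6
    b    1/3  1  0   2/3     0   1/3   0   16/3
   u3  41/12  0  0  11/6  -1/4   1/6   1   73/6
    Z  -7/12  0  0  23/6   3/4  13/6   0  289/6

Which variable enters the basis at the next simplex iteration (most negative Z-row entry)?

a

Negative Z-row entries: a: -7/12.
The most negative is -7/12 in column a, so a enters.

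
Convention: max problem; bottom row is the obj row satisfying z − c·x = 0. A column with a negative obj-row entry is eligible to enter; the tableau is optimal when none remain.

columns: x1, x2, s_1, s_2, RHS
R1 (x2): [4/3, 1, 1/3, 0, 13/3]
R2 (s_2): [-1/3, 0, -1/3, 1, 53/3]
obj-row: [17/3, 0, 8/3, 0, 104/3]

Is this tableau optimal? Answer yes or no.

yes

Every obj-row coefficient is ≥ 0, so the tableau is optimal.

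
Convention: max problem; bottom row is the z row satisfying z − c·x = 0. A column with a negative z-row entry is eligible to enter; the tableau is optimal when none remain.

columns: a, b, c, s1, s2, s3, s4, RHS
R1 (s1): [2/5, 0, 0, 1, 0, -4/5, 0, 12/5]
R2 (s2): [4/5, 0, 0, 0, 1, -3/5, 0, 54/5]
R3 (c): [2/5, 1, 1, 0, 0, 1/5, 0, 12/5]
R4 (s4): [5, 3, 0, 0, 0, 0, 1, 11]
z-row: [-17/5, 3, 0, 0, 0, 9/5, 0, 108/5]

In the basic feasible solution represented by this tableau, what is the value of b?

0

b is not in the basis, so in the current basic feasible solution b = 0.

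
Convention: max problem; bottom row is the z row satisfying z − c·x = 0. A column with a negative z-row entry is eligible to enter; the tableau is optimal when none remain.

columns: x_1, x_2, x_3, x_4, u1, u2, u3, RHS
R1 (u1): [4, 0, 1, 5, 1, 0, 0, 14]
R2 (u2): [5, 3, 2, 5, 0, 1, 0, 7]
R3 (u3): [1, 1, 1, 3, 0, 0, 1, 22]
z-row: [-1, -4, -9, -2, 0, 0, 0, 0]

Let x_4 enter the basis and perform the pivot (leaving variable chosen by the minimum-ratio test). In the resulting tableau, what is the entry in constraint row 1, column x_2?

-3

Ratio test on column x_4 — row 1: 14/5 = 14/5; row 2: 7/5 = 7/5; row 3: 22/3 = 22/3. Minimum is 7/5 at row 2 (u2 leaves); pivot element 5.
Divide row 2 by 5; eliminate column x_4 from the other rows.
Row 1 update in column x_2: 0 − 5·(3/5) = -3.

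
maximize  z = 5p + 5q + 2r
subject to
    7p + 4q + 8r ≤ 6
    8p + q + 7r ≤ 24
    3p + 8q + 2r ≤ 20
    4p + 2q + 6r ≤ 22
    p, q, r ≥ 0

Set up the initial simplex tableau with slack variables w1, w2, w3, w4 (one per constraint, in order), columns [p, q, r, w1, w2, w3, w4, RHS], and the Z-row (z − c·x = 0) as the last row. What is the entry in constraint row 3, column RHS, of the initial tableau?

The RHS of constraint 3 is b_3 = 20.

20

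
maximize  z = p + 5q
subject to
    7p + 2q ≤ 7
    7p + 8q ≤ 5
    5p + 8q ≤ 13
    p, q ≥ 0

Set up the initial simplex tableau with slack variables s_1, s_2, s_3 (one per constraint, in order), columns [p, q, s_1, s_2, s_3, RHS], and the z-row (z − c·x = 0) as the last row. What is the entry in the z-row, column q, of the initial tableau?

-5

The z-row carries the negated objective coefficients: the q entry is -5.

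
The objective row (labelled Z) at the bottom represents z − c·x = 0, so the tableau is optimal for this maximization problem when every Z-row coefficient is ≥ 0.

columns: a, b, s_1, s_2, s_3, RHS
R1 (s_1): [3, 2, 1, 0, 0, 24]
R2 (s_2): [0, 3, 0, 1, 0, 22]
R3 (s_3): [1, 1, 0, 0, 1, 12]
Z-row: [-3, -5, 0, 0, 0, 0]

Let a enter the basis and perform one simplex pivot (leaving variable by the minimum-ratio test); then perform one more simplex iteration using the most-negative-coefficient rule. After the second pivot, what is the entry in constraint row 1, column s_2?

Ratio test on column a — row 1: 24/3 = 8; row 2: entry 0 ≤ 0; row 3: 12/1 = 12. Minimum is 8 at row 1 (s_1 leaves); pivot element 3.
Divide row 1 by 3; eliminate column a from the other rows.
Second iteration: most negative Z-row entry is -3 in column b, so b enters.
Ratio test on column b — row 1: 8/(2/3) = 12; row 2: 22/3 = 22/3; row 3: 4/(1/3) = 12. Minimum is 22/3 at row 2 (s_2 leaves); pivot element 3.
Divide row 2 by 3; eliminate column b from the other rows.
After both pivots, the entry at constraint row 1, column s_2 is -2/9.

-2/9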